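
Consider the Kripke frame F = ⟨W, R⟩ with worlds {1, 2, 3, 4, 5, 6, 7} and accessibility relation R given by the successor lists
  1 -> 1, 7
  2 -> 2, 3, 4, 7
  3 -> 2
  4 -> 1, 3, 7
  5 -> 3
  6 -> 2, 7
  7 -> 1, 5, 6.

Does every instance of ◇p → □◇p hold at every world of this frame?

Axiom 5 corresponds to the accessibility relation being Euclidean.
Euclidean: no — 2 R 3 and 2 R 4, but not 3 R 4.

No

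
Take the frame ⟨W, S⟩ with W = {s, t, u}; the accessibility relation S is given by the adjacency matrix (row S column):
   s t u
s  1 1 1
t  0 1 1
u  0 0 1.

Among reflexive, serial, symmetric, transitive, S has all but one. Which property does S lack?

Reflexive: yes — every world is S-related to itself.
Serial: yes — every world has a successor (e.g. s S s).
Symmetric: no — s S t but not t S s.
Transitive: yes — every two-step S-path is closed by a direct edge.
Only symmetric fails.

symmetric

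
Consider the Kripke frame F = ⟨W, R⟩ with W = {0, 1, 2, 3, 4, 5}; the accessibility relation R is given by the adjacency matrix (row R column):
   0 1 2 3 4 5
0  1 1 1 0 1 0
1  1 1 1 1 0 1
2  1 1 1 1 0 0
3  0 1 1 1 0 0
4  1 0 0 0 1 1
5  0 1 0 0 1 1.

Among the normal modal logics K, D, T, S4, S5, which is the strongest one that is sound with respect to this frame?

Serial (axiom D): yes — every world has a successor (e.g. 0 R 0).
Reflexive (axiom T): yes — every world is R-related to itself.
Transitive (axiom 4): no — 0 R 1 and 1 R 3, but not 0 R 3.
Euclidean (axiom 5): no — 0 R 1 and 0 R 4, but not 1 R 4.
So F validates K, D, T; S4 would additionally require R to be transitive. The strongest is T.

T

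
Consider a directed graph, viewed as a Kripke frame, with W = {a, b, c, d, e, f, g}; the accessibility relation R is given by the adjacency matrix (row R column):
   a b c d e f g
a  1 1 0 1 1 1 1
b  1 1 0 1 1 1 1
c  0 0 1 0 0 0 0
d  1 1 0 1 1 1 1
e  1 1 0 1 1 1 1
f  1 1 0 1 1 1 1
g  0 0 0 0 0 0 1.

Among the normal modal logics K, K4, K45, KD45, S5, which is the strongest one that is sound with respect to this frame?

K4

Transitive (axiom 4): yes — every two-step R-path is closed by a direct edge.
Euclidean (axiom 5): no — a R g and a R b, but not g R b.
Serial (axiom D): yes — every world has a successor (e.g. a R a).
Reflexive (axiom T): yes — every world is R-related to itself.
So F validates K, K4; K45 would additionally require R to be Euclidean. The strongest is K4.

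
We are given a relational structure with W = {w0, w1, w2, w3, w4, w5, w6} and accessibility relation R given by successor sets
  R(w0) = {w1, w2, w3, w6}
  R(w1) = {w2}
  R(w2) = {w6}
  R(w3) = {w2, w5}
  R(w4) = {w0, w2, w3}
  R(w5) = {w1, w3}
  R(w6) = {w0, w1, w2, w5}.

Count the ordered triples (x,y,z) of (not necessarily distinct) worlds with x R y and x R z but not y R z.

39

Enumerating: (w0,w1,w1), (w0,w1,w3), (w0,w1,w6), (w0,w2,w1), (w0,w2,w2), (w0,w2,w3), (w0,w3,w1), (w0,w3,w3), (w0,w3,w6), (w0,w6,w3), (w0,w6,w6), (w1,w2,w2), … and 27 more.
Total: 39.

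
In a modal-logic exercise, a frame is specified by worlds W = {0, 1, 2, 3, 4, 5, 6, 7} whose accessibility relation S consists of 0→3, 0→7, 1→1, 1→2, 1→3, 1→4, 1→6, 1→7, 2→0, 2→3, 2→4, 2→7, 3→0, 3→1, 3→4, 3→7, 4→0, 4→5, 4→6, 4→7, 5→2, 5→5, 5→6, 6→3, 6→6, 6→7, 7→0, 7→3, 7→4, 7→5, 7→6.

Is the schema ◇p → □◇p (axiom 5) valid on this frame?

No

By correspondence theory, 5 is valid on a frame iff S is Euclidean.
Euclidean: no — 1 S 2 and 1 S 6, but not 2 S 6.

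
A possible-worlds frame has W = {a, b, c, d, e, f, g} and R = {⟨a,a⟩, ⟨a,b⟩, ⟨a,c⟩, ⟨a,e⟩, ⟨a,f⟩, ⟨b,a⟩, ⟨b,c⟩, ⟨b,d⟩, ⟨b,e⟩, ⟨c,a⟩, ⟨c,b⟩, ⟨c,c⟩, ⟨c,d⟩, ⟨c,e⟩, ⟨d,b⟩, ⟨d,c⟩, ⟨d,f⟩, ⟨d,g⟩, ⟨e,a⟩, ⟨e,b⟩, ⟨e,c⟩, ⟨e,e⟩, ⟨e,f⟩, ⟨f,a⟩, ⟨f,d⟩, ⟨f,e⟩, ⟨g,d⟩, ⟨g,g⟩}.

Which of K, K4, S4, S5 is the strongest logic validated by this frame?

K

Transitive (axiom 4): no — a R b and b R d, but not a R d.
Reflexive (axiom T): no — b is not related to itself.
Euclidean (axiom 5): no — a R b and a R f, but not b R f.
So F validates K; K4 would additionally require R to be transitive. The strongest is K.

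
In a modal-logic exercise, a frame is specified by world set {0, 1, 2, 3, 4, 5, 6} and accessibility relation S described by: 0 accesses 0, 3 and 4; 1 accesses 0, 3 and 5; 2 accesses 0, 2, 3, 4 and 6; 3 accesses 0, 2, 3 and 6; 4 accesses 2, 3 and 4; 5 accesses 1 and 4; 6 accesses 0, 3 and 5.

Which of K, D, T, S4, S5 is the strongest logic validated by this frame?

D

Serial (axiom D): yes — every world has a successor (e.g. 0 S 0).
Reflexive (axiom T): no — 1 is not related to itself.
Transitive (axiom 4): no — 0 S 3 and 3 S 2, but not 0 S 2.
Euclidean (axiom 5): no — 0 S 3 and 0 S 4, but not 3 S 4.
So F validates K, D; T would additionally require S to be reflexive. The strongest is D.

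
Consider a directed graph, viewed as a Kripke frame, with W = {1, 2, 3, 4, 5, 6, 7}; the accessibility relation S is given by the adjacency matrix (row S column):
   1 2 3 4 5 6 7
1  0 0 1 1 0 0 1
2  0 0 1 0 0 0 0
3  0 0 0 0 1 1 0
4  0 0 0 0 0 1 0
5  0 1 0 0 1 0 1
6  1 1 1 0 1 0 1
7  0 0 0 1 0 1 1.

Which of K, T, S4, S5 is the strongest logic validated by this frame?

K

Reflexive (axiom T): no — 1 is not related to itself.
Transitive (axiom 4): no — 1 S 3 and 3 S 5, but not 1 S 5.
Euclidean (axiom 5): no — 1 S 3 and 1 S 4, but not 3 S 4.
So F validates K; T would additionally require S to be reflexive. The strongest is K.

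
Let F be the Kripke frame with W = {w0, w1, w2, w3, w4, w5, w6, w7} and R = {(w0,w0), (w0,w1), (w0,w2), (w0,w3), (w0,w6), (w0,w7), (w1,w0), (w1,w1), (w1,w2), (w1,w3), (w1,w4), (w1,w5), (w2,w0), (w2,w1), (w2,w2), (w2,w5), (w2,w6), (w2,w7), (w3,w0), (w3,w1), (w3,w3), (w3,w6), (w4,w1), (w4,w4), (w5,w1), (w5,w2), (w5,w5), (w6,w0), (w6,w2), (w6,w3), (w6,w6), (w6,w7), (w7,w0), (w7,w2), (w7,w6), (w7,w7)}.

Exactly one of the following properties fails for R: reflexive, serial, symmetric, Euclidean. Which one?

Reflexive: yes — every world is R-related to itself.
Serial: yes — every world has a successor (e.g. w0 R w0).
Symmetric: yes — every pair in R has its reverse in R.
Euclidean: no — w0 R w1 and w0 R w6, but not w1 R w6.
Only Euclidean fails.

Euclidean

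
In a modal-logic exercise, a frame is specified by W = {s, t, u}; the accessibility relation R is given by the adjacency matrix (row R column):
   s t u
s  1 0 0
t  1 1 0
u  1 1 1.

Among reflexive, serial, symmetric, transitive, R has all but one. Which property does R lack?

symmetric

Reflexive: yes — every world is R-related to itself.
Serial: yes — every world has a successor (e.g. s R s).
Symmetric: no — t R s but not s R t.
Transitive: yes — every two-step R-path is closed by a direct edge.
Only symmetric fails.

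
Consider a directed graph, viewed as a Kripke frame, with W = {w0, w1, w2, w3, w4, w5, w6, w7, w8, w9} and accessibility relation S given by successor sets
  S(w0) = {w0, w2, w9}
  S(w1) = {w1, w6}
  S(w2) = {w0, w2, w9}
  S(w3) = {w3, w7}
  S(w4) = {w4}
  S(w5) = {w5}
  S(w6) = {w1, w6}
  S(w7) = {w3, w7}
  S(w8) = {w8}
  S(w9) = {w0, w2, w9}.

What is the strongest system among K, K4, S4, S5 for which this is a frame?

S5

Transitive (axiom 4): yes — every two-step S-path is closed by a direct edge.
Reflexive (axiom T): yes — every world is S-related to itself.
Euclidean (axiom 5): yes — any two successors of a common world are S-related.
So F validates K, K4, S4, S5. The strongest is S5.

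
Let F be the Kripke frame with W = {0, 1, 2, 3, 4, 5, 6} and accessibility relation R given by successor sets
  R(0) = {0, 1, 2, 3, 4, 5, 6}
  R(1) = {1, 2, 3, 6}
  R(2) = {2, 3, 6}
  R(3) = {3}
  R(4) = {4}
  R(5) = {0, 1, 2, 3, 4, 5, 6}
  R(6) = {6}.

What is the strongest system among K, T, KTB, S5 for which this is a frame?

T

Reflexive (axiom T): yes — every world is R-related to itself.
Symmetric (axiom B): no — 0 R 1 but not 1 R 0.
Euclidean (axiom 5): no — 0 R 1 and 0 R 4, but not 1 R 4.
So F validates K, T; KTB would additionally require R to be symmetric. The strongest is T.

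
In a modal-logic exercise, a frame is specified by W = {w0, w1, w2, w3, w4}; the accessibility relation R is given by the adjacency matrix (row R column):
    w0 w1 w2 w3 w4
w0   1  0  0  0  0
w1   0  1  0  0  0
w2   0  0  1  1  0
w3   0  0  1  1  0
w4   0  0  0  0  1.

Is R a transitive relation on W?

Yes

Transitive: yes — every two-step R-path is closed by a direct edge.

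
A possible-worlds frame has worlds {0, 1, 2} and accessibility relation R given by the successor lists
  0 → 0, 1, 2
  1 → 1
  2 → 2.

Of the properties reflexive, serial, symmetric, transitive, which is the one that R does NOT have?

symmetric

Reflexive: yes — every world is R-related to itself.
Serial: yes — every world has a successor (e.g. 0 R 0).
Symmetric: no — 0 R 1 but not 1 R 0.
Transitive: yes — every two-step R-path is closed by a direct edge.
Only symmetric fails.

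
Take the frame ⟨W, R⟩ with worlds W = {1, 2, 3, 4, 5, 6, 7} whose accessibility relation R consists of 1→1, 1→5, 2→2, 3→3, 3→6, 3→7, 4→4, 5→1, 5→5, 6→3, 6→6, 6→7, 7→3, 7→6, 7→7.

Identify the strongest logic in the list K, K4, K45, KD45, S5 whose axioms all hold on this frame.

Transitive (axiom 4): yes — every two-step R-path is closed by a direct edge.
Euclidean (axiom 5): yes — any two successors of a common world are R-related.
Serial (axiom D): yes — every world has a successor (e.g. 1 R 1).
Reflexive (axiom T): yes — every world is R-related to itself.
So F validates K, K4, K45, KD45, S5. The strongest is S5.

S5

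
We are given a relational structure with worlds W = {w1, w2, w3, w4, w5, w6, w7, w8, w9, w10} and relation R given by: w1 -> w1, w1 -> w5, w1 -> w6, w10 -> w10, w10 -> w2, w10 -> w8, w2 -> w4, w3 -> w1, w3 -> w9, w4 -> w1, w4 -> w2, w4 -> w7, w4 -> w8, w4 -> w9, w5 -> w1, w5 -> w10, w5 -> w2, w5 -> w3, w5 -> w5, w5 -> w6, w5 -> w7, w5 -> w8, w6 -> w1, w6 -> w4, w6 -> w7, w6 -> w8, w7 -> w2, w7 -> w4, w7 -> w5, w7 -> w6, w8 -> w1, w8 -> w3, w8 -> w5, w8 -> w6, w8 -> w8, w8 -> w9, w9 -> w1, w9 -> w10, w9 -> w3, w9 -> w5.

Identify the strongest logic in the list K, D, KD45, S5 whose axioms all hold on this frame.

D

Serial (axiom D): yes — every world has a successor (e.g. w1 R w1).
Euclidean (axiom 5): no — w1 R w6 and w1 R w5, but not w6 R w5.
Transitive (axiom 4): no — w1 R w5 and w5 R w10, but not w1 R w10.
Reflexive (axiom T): no — w2 is not related to itself.
So F validates K, D; KD45 would additionally require R to be Euclidean and transitive. The strongest is D.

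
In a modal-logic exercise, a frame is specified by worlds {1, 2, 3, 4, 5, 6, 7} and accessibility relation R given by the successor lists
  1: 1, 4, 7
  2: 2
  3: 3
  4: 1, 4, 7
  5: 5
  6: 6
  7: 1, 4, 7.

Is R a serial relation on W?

Yes

Serial: yes — every world has a successor (e.g. 1 R 1).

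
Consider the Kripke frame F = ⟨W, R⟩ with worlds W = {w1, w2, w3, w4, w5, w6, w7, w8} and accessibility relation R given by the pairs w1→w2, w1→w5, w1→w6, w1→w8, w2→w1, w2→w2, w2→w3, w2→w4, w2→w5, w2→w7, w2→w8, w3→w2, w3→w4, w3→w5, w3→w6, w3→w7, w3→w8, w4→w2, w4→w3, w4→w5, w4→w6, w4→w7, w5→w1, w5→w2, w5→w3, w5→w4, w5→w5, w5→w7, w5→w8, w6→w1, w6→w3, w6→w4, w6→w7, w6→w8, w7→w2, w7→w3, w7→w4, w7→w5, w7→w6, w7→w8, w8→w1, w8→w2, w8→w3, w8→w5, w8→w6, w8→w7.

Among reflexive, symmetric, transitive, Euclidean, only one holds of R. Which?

symmetric

Reflexive: no — w1 is not related to itself.
Symmetric: yes — every pair in R has its reverse in R.
Transitive: no — w1 R w2 and w2 R w3, but not w1 R w3.
Euclidean: no — w1 R w2 and w1 R w6, but not w2 R w6.
Only symmetric holds.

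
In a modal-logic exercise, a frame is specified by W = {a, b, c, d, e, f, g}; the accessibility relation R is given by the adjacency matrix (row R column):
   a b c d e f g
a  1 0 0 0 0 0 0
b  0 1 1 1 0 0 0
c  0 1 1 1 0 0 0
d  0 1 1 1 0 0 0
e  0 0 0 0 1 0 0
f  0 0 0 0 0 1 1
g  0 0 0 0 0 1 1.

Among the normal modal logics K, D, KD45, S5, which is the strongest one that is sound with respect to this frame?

Serial (axiom D): yes — every world has a successor (e.g. a R a).
Euclidean (axiom 5): yes — any two successors of a common world are R-related.
Transitive (axiom 4): yes — every two-step R-path is closed by a direct edge.
Reflexive (axiom T): yes — every world is R-related to itself.
So F validates K, D, KD45, S5. The strongest is S5.

S5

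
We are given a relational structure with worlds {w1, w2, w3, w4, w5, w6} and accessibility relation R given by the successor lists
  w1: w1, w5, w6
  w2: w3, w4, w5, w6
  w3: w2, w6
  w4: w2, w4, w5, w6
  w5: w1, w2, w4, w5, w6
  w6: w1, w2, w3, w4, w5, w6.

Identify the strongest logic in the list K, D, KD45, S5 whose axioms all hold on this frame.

D

Serial (axiom D): yes — every world has a successor (e.g. w1 R w1).
Euclidean (axiom 5): no — w2 R w3 and w2 R w4, but not w3 R w4.
Transitive (axiom 4): no — w1 R w5 and w5 R w2, but not w1 R w2.
Reflexive (axiom T): no — w2 is not related to itself.
So F validates K, D; KD45 would additionally require R to be Euclidean and transitive. The strongest is D.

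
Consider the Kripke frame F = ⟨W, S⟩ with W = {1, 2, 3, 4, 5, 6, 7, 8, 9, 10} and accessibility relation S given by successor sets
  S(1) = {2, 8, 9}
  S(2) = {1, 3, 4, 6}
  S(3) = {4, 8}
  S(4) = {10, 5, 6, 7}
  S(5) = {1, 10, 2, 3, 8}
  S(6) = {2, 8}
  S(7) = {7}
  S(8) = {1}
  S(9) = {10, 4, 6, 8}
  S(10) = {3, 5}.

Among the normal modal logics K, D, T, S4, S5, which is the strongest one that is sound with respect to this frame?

Serial (axiom D): yes — every world has a successor (e.g. 1 S 2).
Reflexive (axiom T): no — 1 is not related to itself.
Transitive (axiom 4): no — 1 S 2 and 2 S 3, but not 1 S 3.
Euclidean (axiom 5): no — 1 S 2 and 1 S 8, but not 2 S 8.
So F validates K, D; T would additionally require S to be reflexive. The strongest is D.

D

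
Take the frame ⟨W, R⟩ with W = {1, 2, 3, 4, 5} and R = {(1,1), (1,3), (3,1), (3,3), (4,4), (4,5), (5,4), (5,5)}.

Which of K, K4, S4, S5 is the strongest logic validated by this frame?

K4

Transitive (axiom 4): yes — every two-step R-path is closed by a direct edge.
Reflexive (axiom T): no — 2 is not related to itself.
Euclidean (axiom 5): yes — any two successors of a common world are R-related.
So F validates K, K4; S4 would additionally require R to be reflexive. The strongest is K4.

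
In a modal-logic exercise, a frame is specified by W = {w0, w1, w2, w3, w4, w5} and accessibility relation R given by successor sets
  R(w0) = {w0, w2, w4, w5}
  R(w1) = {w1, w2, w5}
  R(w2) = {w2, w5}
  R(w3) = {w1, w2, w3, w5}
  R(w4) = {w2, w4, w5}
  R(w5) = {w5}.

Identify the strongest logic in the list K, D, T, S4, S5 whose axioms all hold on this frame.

Serial (axiom D): yes — every world has a successor (e.g. w0 R w0).
Reflexive (axiom T): yes — every world is R-related to itself.
Transitive (axiom 4): yes — every two-step R-path is closed by a direct edge.
Euclidean (axiom 5): no — w0 R w2 and w0 R w4, but not w2 R w4.
So F validates K, D, T, S4; S5 would additionally require R to be Euclidean. The strongest is S4.

S4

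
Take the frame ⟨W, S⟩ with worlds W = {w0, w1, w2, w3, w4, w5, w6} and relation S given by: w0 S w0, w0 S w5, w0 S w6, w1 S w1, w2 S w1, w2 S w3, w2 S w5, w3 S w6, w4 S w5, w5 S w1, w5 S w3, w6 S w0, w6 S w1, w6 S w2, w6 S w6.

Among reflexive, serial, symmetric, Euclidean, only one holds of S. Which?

Reflexive: no — w2 is not related to itself.
Serial: yes — every world has a successor (e.g. w0 S w0).
Symmetric: no — w0 S w5 but not w5 S w0.
Euclidean: no — w0 S w5 and w0 S w6, but not w5 S w6.
Only serial holds.

serial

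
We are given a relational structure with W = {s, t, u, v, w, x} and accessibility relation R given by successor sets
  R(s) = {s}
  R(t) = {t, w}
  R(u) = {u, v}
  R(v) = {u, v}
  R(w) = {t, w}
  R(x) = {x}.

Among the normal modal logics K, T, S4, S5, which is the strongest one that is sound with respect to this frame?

S5

Reflexive (axiom T): yes — every world is R-related to itself.
Transitive (axiom 4): yes — every two-step R-path is closed by a direct edge.
Euclidean (axiom 5): yes — any two successors of a common world are R-related.
So F validates K, T, S4, S5. The strongest is S5.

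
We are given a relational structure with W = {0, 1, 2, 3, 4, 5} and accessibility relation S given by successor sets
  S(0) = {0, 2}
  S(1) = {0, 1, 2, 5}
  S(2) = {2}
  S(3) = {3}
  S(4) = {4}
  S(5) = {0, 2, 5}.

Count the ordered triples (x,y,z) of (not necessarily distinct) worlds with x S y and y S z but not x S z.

0

S is transitive; there are no such tuples.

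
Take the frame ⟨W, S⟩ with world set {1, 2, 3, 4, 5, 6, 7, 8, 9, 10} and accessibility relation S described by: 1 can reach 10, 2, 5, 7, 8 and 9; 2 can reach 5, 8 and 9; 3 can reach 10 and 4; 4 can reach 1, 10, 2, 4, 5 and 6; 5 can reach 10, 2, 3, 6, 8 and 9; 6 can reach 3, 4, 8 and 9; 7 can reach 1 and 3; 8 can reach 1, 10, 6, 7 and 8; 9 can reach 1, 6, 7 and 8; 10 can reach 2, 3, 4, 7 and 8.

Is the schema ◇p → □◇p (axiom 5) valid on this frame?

Axiom 5 corresponds to the accessibility relation being Euclidean.
Euclidean: no — 1 S 10 and 1 S 5, but not 10 S 5.

No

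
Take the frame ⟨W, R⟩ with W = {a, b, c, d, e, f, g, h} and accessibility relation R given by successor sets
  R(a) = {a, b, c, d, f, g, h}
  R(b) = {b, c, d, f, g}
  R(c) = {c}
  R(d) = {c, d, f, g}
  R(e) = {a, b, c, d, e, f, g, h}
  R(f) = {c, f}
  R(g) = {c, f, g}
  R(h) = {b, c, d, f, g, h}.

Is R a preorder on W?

Yes

Reflexive: yes — every world is R-related to itself.
Transitive: yes — every two-step R-path is closed by a direct edge.
So R is a preorder.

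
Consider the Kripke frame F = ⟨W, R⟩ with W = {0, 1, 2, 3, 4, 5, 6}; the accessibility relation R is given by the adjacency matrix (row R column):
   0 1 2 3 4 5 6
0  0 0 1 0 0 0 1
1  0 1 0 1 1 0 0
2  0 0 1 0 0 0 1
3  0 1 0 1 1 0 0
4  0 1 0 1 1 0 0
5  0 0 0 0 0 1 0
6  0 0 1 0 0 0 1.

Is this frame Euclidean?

Yes

Euclidean: yes — any two successors of a common world are R-related.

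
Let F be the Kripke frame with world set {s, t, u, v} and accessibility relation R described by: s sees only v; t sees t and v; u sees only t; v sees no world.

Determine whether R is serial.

Serial: no — v has no R-successor.

No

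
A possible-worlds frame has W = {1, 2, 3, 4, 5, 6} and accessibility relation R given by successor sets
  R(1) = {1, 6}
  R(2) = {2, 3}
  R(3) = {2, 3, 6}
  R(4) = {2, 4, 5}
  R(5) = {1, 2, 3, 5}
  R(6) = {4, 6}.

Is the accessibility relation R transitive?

No

Transitive: no — 1 R 6 and 6 R 4, but not 1 R 4.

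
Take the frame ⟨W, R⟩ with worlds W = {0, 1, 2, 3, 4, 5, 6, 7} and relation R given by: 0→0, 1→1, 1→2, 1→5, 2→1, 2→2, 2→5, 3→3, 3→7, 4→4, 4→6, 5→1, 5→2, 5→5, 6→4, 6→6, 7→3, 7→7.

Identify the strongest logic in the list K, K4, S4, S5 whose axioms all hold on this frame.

Transitive (axiom 4): yes — every two-step R-path is closed by a direct edge.
Reflexive (axiom T): yes — every world is R-related to itself.
Euclidean (axiom 5): yes — any two successors of a common world are R-related.
So F validates K, K4, S4, S5. The strongest is S5.

S5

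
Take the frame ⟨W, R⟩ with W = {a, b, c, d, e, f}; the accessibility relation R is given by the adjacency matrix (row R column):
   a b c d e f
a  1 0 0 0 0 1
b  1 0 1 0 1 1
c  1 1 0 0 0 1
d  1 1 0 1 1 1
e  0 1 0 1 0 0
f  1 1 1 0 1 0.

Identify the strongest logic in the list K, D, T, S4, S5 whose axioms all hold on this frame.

Serial (axiom D): yes — every world has a successor (e.g. a R a).
Reflexive (axiom T): no — b is not related to itself.
Transitive (axiom 4): no — a R f and f R b, but not a R b.
Euclidean (axiom 5): no — b R a and b R c, but not a R c.
So F validates K, D; T would additionally require R to be reflexive. The strongest is D.

D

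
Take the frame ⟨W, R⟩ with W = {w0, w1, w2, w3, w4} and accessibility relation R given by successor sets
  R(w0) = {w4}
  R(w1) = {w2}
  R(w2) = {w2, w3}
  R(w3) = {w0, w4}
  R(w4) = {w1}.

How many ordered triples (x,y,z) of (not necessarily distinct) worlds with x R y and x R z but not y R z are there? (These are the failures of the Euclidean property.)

7

Enumerating: (w0,w4,w4), (w2,w3,w2), (w2,w3,w3), (w3,w0,w0), (w3,w4,w0), (w3,w4,w4), (w4,w1,w1).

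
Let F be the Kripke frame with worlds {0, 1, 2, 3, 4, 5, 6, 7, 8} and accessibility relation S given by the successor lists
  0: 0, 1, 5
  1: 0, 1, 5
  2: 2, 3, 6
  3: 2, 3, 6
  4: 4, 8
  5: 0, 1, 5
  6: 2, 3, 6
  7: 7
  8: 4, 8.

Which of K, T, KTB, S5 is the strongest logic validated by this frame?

Reflexive (axiom T): yes — every world is S-related to itself.
Symmetric (axiom B): yes — every pair in S has its reverse in S.
Euclidean (axiom 5): yes — any two successors of a common world are S-related.
So F validates K, T, KTB, S5. The strongest is S5.

S5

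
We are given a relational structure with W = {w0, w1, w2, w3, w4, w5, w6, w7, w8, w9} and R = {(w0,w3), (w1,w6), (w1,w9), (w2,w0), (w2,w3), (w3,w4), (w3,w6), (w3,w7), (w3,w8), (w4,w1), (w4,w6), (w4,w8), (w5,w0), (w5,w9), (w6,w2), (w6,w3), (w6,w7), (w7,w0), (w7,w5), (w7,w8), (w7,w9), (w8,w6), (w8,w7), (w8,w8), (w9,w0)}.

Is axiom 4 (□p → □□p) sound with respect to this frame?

No

Axiom 4 corresponds to the accessibility relation being transitive.
Transitive: no — w0 R w3 and w3 R w4, but not w0 R w4.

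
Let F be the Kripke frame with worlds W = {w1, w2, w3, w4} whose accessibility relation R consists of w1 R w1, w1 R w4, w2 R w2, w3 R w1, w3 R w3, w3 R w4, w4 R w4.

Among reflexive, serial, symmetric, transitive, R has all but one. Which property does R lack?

symmetric

Reflexive: yes — every world is R-related to itself.
Serial: yes — every world has a successor (e.g. w1 R w1).
Symmetric: no — w1 R w4 but not w4 R w1.
Transitive: yes — every two-step R-path is closed by a direct edge.
Only symmetric fails.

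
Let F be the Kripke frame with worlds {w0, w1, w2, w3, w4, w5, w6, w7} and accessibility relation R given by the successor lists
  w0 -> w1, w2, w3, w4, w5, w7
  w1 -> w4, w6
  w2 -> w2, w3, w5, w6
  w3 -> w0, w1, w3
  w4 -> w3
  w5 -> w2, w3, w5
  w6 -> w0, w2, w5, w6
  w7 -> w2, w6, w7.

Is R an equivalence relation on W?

Reflexive: no — w0 is not related to itself.
Symmetric: no — w0 R w1 but not w1 R w0.
Transitive: no — w0 R w1 and w1 R w6, but not w0 R w6.
So R is not an equivalence relation.

No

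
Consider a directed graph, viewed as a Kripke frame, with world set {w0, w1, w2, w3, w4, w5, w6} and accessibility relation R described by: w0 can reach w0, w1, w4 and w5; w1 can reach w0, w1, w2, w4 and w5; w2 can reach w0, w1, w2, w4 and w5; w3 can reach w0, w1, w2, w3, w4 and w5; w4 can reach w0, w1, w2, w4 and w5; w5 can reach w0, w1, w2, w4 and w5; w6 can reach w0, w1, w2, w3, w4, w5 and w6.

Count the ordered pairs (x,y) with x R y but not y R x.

Enumerating: (w2,w0), (w3,w0), (w3,w1), (w3,w2), (w3,w4), (w3,w5), (w6,w0), (w6,w1), (w6,w2), (w6,w3), (w6,w4), (w6,w5).

12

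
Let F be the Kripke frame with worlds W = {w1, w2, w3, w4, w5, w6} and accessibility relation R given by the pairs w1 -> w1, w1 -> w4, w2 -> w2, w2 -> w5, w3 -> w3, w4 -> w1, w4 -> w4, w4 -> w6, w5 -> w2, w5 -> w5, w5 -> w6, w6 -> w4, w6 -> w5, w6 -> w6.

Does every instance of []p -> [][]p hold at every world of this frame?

No

By correspondence theory, 4 is valid on a frame iff R is transitive.
Transitive: no — w1 R w4 and w4 R w6, but not w1 R w6.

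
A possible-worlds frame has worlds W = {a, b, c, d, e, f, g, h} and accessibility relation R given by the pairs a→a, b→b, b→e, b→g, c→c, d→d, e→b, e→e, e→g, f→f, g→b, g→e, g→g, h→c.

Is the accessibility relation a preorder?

No

Reflexive: no — h is not related to itself.
Transitive: yes — every two-step R-path is closed by a direct edge.
So R is not a preorder.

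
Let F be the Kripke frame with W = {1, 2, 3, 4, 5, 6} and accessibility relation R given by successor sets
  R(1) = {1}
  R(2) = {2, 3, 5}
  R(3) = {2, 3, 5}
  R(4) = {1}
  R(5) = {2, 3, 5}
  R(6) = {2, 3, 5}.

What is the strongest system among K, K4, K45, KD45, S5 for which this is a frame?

KD45

Transitive (axiom 4): yes — every two-step R-path is closed by a direct edge.
Euclidean (axiom 5): yes — any two successors of a common world are R-related.
Serial (axiom D): yes — every world has a successor (e.g. 1 R 1).
Reflexive (axiom T): no — 4 is not related to itself.
So F validates K, K4, K45, KD45; S5 would additionally require R to be reflexive. The strongest is KD45.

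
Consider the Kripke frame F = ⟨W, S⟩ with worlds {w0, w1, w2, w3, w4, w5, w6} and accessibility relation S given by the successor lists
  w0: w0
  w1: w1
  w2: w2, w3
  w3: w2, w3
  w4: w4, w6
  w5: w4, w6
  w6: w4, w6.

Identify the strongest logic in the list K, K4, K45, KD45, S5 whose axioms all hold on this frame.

Transitive (axiom 4): yes — every two-step S-path is closed by a direct edge.
Euclidean (axiom 5): yes — any two successors of a common world are S-related.
Serial (axiom D): yes — every world has a successor (e.g. w0 S w0).
Reflexive (axiom T): no — w5 is not related to itself.
So F validates K, K4, K45, KD45; S5 would additionally require S to be reflexive. The strongest is KD45.

KD45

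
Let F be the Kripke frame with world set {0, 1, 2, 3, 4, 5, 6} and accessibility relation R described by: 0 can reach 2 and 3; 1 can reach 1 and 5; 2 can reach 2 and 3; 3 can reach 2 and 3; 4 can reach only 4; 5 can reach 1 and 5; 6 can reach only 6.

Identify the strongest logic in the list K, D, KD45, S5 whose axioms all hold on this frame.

KD45

Serial (axiom D): yes — every world has a successor (e.g. 0 R 2).
Euclidean (axiom 5): yes — any two successors of a common world are R-related.
Transitive (axiom 4): yes — every two-step R-path is closed by a direct edge.
Reflexive (axiom T): no — 0 is not related to itself.
So F validates K, D, KD45; S5 would additionally require R to be reflexive. The strongest is KD45.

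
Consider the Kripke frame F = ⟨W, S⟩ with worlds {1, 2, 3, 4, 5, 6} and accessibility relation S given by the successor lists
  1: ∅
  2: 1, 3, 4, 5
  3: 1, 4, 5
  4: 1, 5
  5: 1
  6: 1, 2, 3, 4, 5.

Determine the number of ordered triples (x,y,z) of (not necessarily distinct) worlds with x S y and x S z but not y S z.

Enumerating: (2,1,1), (2,1,3), (2,1,4), (2,1,5), (2,3,3), (2,4,3), (2,4,4), (2,5,3), (2,5,4), (2,5,5), (3,1,1), (3,1,4), … and 23 more.
Total: 35.

35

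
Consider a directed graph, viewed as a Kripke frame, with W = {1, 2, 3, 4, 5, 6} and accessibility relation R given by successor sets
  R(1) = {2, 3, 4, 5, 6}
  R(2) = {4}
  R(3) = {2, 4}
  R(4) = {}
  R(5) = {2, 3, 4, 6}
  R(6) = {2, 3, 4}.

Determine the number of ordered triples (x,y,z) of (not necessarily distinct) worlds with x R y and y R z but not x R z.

R is transitive; there are no such tuples.

0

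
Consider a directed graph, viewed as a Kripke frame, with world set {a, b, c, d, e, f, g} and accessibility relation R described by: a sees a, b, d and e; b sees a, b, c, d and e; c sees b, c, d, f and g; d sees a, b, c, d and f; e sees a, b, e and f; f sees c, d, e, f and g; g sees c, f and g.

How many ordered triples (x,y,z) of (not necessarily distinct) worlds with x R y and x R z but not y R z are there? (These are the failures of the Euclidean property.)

32

Enumerating: (a,d,e), (a,e,d), (b,a,c), (b,c,a), (b,c,e), (b,d,e), (b,e,c), (b,e,d), (c,b,f), (c,b,g), (c,d,g), (c,f,b), … and 20 more.
Total: 32.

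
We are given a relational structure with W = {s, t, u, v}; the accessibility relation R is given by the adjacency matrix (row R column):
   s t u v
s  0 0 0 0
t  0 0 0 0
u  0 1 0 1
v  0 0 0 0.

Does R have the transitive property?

Transitive: yes — every two-step R-path is closed by a direct edge.

Yes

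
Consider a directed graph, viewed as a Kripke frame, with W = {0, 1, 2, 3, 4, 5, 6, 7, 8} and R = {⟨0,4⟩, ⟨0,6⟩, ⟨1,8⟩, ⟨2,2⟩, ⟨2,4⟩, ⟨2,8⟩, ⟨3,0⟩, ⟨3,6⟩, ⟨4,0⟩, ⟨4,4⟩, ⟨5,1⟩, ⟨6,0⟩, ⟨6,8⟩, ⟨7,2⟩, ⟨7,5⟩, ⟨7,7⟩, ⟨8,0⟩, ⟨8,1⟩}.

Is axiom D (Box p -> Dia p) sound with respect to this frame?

Yes

The schema D characterises exactly the serial frames.
Serial: yes — every world has a successor (e.g. 0 R 4).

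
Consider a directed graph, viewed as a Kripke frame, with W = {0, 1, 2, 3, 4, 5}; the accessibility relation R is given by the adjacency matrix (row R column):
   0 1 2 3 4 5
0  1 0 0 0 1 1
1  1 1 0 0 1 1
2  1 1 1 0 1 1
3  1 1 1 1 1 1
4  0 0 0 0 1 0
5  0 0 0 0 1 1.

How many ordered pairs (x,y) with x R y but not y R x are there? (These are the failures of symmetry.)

Enumerating: (0,4), (0,5), (1,0), (1,4), (1,5), (2,0), (2,1), (2,4), (2,5), (3,0), (3,1), (3,2), (3,4), (3,5), (5,4).

15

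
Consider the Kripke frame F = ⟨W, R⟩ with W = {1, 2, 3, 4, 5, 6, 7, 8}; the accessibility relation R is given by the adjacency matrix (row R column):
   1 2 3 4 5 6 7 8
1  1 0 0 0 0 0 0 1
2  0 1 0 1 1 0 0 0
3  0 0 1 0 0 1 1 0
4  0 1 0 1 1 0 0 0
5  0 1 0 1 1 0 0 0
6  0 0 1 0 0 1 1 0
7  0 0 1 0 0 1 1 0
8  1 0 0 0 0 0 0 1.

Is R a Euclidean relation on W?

Euclidean: yes — any two successors of a common world are R-related.

Yes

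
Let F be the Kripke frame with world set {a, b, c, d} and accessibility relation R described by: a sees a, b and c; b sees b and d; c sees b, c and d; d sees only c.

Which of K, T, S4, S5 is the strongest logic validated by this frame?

K

Reflexive (axiom T): no — d is not related to itself.
Transitive (axiom 4): no — a R b and b R d, but not a R d.
Euclidean (axiom 5): no — a R b and a R c, but not b R c.
So F validates K; T would additionally require R to be reflexive. The strongest is K.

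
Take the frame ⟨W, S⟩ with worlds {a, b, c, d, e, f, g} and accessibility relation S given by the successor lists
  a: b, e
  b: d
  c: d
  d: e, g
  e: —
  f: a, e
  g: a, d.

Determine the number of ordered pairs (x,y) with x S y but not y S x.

Enumerating: (a,b), (a,e), (b,d), (c,d), (d,e), (f,a), (f,e), (g,a).

8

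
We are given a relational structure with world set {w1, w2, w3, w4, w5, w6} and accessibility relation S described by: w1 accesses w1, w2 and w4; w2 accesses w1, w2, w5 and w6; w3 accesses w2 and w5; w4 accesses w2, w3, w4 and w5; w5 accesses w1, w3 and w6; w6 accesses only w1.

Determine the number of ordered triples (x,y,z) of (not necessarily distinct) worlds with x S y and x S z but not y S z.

Enumerating: (w1,w2,w4), (w1,w4,w1), (w2,w1,w5), (w2,w1,w6), (w2,w5,w2), (w2,w5,w5), (w2,w6,w2), (w2,w6,w5), (w2,w6,w6), (w3,w5,w2), (w3,w5,w5), (w4,w2,w3), … and 13 more.
Total: 25.

25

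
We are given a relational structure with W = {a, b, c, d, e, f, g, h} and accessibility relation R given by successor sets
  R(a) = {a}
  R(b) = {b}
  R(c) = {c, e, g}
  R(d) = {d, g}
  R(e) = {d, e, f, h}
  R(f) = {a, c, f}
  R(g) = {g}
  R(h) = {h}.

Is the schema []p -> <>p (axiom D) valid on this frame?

Yes

The schema D characterises exactly the serial frames.
Serial: yes — every world has a successor (e.g. a R a).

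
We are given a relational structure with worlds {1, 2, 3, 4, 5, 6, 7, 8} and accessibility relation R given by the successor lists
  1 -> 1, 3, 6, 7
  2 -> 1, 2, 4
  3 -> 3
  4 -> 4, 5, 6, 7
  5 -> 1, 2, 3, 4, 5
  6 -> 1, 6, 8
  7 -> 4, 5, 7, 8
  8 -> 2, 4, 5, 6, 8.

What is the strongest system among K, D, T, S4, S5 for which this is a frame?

Serial (axiom D): yes — every world has a successor (e.g. 1 R 1).
Reflexive (axiom T): yes — every world is R-related to itself.
Transitive (axiom 4): no — 1 R 6 and 6 R 8, but not 1 R 8.
Euclidean (axiom 5): no — 1 R 3 and 1 R 6, but not 3 R 6.
So F validates K, D, T; S4 would additionally require R to be transitive. The strongest is T.

T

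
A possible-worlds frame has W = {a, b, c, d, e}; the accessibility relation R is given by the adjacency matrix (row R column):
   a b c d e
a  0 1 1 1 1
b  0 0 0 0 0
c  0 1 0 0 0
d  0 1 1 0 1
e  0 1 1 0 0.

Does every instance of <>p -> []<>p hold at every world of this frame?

No

Axiom 5 corresponds to the accessibility relation being Euclidean.
Euclidean: no — a R b and a R c, but not b R c.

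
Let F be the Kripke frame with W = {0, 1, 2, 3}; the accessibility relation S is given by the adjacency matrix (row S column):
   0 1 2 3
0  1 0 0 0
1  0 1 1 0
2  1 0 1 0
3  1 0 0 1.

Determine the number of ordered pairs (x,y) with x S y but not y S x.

Enumerating: (1,2), (2,0), (3,0).

3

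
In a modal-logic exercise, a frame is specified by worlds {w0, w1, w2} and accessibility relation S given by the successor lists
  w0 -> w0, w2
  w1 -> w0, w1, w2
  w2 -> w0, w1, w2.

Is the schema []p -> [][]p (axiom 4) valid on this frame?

Axiom 4 corresponds to the accessibility relation being transitive.
Transitive: no — w0 S w2 and w2 S w1, but not w0 S w1.

No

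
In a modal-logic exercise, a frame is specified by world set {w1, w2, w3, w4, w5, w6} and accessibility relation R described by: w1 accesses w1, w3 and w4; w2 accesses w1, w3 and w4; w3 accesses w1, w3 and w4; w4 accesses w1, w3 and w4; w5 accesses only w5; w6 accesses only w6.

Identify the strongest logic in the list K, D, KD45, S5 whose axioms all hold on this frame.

Serial (axiom D): yes — every world has a successor (e.g. w1 R w1).
Euclidean (axiom 5): yes — any two successors of a common world are R-related.
Transitive (axiom 4): yes — every two-step R-path is closed by a direct edge.
Reflexive (axiom T): no — w2 is not related to itself.
So F validates K, D, KD45; S5 would additionally require R to be reflexive. The strongest is KD45.

KD45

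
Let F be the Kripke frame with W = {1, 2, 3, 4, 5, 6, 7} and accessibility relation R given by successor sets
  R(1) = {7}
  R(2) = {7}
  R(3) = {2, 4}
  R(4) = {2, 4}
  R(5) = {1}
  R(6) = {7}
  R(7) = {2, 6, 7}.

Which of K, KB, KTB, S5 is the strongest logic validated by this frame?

Symmetric (axiom B): no — 1 R 7 but not 7 R 1.
Reflexive (axiom T): no — 1 is not related to itself.
Euclidean (axiom 5): no — 3 R 2 and 3 R 4, but not 2 R 4.
So F validates K; KB would additionally require R to be symmetric. The strongest is K.

K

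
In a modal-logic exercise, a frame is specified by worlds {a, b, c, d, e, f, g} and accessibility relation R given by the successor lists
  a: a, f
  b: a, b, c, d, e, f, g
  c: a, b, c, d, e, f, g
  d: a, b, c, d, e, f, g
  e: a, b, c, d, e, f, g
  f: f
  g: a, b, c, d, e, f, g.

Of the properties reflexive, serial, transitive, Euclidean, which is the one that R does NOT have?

Euclidean

Reflexive: yes — every world is R-related to itself.
Serial: yes — every world has a successor (e.g. a R a).
Transitive: yes — every two-step R-path is closed by a direct edge.
Euclidean: no — b R a and b R c, but not a R c.
Only Euclidean fails.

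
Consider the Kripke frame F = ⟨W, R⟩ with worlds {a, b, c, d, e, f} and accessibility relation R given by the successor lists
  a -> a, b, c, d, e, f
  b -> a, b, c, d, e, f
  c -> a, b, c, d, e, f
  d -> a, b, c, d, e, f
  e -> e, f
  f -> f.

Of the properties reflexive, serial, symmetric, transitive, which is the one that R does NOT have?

Reflexive: yes — every world is R-related to itself.
Serial: yes — every world has a successor (e.g. a R a).
Symmetric: no — a R e but not e R a.
Transitive: yes — every two-step R-path is closed by a direct edge.
Only symmetric fails.

symmetric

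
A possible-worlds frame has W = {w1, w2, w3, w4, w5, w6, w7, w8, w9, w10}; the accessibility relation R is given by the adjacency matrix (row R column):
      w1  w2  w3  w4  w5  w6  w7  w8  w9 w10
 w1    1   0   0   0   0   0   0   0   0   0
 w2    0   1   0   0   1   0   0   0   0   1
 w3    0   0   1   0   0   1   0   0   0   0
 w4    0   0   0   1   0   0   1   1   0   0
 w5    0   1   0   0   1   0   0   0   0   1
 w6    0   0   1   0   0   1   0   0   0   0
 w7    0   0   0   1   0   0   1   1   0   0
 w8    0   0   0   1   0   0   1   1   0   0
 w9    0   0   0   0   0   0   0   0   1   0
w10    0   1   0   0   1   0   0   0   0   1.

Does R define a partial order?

Reflexive: yes — every world is R-related to itself.
Transitive: yes — every two-step R-path is closed by a direct edge.
Antisymmetric: no — w10 R w2 and w2 R w10 with w10 ≠ w2.
So R is not a partial order.

No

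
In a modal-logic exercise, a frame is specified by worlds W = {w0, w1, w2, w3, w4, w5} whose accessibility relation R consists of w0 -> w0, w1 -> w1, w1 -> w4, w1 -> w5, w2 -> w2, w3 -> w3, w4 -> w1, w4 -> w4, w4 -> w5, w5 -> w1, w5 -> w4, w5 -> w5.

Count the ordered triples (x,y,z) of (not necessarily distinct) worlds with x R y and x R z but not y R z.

R is Euclidean; there are no such tuples.

0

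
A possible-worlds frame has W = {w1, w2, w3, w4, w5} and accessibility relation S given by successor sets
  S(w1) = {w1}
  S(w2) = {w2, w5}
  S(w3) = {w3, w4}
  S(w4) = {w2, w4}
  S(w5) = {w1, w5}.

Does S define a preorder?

No

Reflexive: yes — every world is S-related to itself.
Transitive: no — w2 S w5 and w5 S w1, but not w2 S w1.
So S is not a preorder.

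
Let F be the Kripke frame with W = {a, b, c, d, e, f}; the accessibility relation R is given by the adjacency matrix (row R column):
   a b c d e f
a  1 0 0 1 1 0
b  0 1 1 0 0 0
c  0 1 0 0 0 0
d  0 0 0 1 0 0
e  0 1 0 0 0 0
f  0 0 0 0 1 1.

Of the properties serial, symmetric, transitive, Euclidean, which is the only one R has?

serial

Serial: yes — every world has a successor (e.g. a R a).
Symmetric: no — a R d but not d R a.
Transitive: no — a R e and e R b, but not a R b.
Euclidean: no — a R d and a R e, but not d R e.
Only serial holds.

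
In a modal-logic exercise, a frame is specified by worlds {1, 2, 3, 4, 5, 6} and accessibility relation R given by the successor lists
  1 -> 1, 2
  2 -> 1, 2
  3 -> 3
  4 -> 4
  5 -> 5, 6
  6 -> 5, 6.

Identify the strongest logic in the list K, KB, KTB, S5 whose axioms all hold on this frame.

Symmetric (axiom B): yes — every pair in R has its reverse in R.
Reflexive (axiom T): yes — every world is R-related to itself.
Euclidean (axiom 5): yes — any two successors of a common world are R-related.
So F validates K, KB, KTB, S5. The strongest is S5.

S5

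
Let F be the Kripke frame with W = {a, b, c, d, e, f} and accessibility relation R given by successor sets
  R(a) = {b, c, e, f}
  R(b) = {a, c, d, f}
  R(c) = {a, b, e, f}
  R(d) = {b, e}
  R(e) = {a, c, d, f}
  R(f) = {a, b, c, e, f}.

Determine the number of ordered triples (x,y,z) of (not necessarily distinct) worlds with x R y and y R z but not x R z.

38

Enumerating: (a,b,a), (a,b,d), (a,c,a), (a,e,a), (a,e,d), (a,f,a), (b,a,b), (b,a,e), (b,c,b), (b,c,e), (b,d,b), (b,d,e), … and 26 more.
Total: 38.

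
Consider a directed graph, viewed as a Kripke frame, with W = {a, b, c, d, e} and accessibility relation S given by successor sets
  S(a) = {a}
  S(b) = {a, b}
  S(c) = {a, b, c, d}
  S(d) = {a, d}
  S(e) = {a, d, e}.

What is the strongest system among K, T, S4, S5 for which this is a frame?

S4

Reflexive (axiom T): yes — every world is S-related to itself.
Transitive (axiom 4): yes — every two-step S-path is closed by a direct edge.
Euclidean (axiom 5): no — c S a and c S b, but not a S b.
So F validates K, T, S4; S5 would additionally require S to be Euclidean. The strongest is S4.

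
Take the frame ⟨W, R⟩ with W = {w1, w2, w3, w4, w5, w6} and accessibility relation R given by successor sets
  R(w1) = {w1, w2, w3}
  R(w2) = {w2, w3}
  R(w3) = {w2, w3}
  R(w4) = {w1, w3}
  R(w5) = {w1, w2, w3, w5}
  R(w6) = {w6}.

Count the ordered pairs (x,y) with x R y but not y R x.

Enumerating: (w1,w2), (w1,w3), (w4,w1), (w4,w3), (w5,w1), (w5,w2), (w5,w3).

7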